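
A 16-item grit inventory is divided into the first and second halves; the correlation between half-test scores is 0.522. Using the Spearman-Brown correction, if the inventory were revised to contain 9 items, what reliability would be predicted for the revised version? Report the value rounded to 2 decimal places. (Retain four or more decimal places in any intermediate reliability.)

First correct the split-half correlation to full-test reliability: r_full = 2 × 0.522 / (1 + 0.522) ≈ 0.6859
Then adjust to 9 items: n = 9/16 = 0.5625
r_new = n·r_full / (1 + (n − 1)·r_full) = 0.3858 / 0.6999 ≈ 0.5512

0.55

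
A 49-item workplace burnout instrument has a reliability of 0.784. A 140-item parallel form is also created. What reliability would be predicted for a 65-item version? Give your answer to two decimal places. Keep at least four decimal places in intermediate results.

0.83

The 140-item form is not needed; work directly from the 49-item form with n = 65/49 = 1.3265.
r_{65} = n·r / (1 + (n − 1)·r) = 1.0400 / 1.2560 ≈ 0.8280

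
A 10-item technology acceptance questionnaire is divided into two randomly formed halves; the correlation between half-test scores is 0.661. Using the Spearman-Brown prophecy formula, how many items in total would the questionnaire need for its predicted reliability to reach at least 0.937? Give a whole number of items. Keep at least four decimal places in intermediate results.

Corrected full-test reliability: r_full = 2 × 0.661 / (1 + 0.661) ≈ 0.7959
Solve Spearman-Brown for n: n = 0.937(1 − 0.7959) / [0.7959(1 − 0.937)] = 3.8140
Required items = 3.8140 × 10 = 38.14, so 39 items.

39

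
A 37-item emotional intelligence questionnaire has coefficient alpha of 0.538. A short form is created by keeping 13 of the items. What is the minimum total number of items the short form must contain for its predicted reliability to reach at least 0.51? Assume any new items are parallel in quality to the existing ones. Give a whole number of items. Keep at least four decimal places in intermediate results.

34

Short-form reliability: n = 13/37 = 0.3514; r_13 = n·r/(1+(n−1)r) ≈ 0.2904
Then solve for n' with r_old = 0.2904, r_target = 0.51: n' = 0.51(1 − 0.2904)/[0.2904(1 − 0.51)] = 2.5433
Total items = 2.5433 × 13 = 33.06, rounded up to 34.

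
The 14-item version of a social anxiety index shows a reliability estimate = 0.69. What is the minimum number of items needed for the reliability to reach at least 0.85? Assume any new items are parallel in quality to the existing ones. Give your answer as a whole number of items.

36

Rearranging the Spearman-Brown formula for n,
n = r_target (1 − r_old) / [ r_old (1 − r_target) ]
n = 0.85 × (1 − 0.69) / [ 0.69 × (1 − 0.85) ]
  = 0.2635 / 0.1035 = 2.5459
2.5459 × 14 = 35.64 → 36 items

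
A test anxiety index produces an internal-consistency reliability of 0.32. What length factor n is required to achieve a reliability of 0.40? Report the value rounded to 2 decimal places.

n = [0.40 × 0.68] / [0.32 × 0.60]
  = 0.2720 / 0.1920 = 1.4167

1.42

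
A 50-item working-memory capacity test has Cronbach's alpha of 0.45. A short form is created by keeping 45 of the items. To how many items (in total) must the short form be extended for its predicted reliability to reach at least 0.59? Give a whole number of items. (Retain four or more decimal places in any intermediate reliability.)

First, r for the 45-item form: n = 45/50 = 0.9000, so r_45 = 0.9000·0.45/(1 + (0.9000 − 1)·0.45) = 0.4241
Then solve for n' with r_old = 0.4241, r_target = 0.59: n' = 0.59(1 − 0.4241)/[0.4241(1 − 0.59)] = 1.9541
Total items = 1.9541 × 45 = 87.93, rounded up to 88.

88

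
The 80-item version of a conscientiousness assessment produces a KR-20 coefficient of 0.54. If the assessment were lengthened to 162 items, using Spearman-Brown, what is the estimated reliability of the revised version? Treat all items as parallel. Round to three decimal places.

0.704

The new length is 162/80 = 2.025 times the old.
By Spearman-Brown, r_new = n r / (1 + (n − 1) r).
r_new = 2.025·0.54 / [1 + (2.025 − 1)·0.54]
r_new = 1.0935 / 1.5535 ≈ 0.7039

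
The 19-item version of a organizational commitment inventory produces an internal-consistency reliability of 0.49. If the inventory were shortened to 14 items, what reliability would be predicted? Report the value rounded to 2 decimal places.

0.41

The new length is 14/19 = 0.7368 times the old.
Spearman-Brown: r_new = n·r / (1 + (n − 1)·r)
r_new = 0.7368·0.49 / [1 + (0.7368 − 1)·0.49]
     = 0.3610 / 0.8710 = 0.4145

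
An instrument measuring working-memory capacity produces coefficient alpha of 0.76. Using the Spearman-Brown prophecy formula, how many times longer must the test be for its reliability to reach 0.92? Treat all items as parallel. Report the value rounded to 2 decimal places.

n = 0.92(1 − 0.76) / [0.76(1 − 0.92)]
n = 0.2208 / 0.0608 ≈ 3.6316

3.63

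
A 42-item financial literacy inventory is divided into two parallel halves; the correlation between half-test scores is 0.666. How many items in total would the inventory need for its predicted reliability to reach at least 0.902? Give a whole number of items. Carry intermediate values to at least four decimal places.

Corrected full-test reliability: r_full = 2 × 0.666 / (1 + 0.666) ≈ 0.7995
Solve Spearman-Brown for n: n = 0.902(1 − 0.7995) / [0.7995(1 − 0.902)] = 2.3082
Items = 2.3082 × 42 ≈ 96.94 → 97

97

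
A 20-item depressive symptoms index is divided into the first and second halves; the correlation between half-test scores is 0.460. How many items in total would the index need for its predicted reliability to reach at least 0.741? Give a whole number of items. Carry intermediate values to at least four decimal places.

Corrected full-test reliability: r_full = 2 × 0.460 / (1 + 0.460) ≈ 0.6301
Solve Spearman-Brown for n: n = 0.741(1 − 0.6301) / [0.6301(1 − 0.741)] = 1.6796
Required items = 1.6796 × 20 = 33.59, so 34 items.

34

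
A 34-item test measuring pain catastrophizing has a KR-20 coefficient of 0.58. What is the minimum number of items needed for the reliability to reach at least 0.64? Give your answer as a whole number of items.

44

Spearman-Brown solved for the length factor n:
n = r*(1 − r) / [ r (1 − r*) ]
n = 0.64 × (1 − 0.58) / [ 0.58 × (1 − 0.64) ]
  = 0.2688 / 0.2088 = 1.2874
So the test needs 1.2874 × 34 ≈ 43.77 items; rounding up, 44.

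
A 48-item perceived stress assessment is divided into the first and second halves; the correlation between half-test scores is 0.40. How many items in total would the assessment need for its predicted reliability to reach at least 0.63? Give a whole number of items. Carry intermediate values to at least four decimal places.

Corrected full-test reliability: r_full = 2 × 0.40 / (1 + 0.40) ≈ 0.5714
n = r_tgt(1 − r_full) / [r_full(1 − r_tgt)] = 0.63 × 0.4286 / (0.5714 × 0.37) ≈ 1.2772
Items = 1.2772 × 48 ≈ 61.31 → 62

62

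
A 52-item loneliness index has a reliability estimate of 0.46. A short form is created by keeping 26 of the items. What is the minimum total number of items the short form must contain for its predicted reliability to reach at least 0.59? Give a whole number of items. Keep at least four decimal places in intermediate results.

First, r for the 26-item form: n = 26/52 = 0.5000, so r_26 = 0.5000·0.46/(1 + (0.5000 − 1)·0.46) = 0.2987
Length factor from the short form to reach 0.59: n' = 0.59(1 − 0.2987) / [0.2987(1 − 0.59)] ≈ 3.3786
Total items = 3.3786 × 26 = 87.84, rounded up to 88.

88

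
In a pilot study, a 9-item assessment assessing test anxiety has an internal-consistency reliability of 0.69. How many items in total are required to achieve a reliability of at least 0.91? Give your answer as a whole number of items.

41

Invert Spearman-Brown to solve for n:
n = r_target (1 − r_old) / [ r_old (1 − r_target) ]
n = 0.91 × (1 − 0.69) / [ 0.69 × (1 − 0.91) ]
  = 0.2821 / 0.0621 = 4.5427
So the test needs 4.5427 × 9 ≈ 40.88 items; rounding up, 41.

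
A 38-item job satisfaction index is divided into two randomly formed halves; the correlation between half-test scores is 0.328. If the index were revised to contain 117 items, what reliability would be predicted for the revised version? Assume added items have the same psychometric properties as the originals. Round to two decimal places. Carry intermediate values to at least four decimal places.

0.75

First correct the split-half correlation to full-test reliability: r_full = 2 × 0.328 / (1 + 0.328) ≈ 0.4940
Then adjust to 117 items: n = 117/38 = 3.0789
r_new = n·r_full / (1 + (n − 1)·r_full) = 1.5210 / 2.0270 ≈ 0.7504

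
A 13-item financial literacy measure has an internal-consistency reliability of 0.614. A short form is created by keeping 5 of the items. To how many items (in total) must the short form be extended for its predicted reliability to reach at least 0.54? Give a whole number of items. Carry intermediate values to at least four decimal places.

10

Short-form reliability: n = 5/13 = 0.3846; r_5 = n·r/(1+(n−1)r) ≈ 0.3796
Length factor from the short form to reach 0.54: n' = 0.54(1 − 0.3796) / [0.3796(1 − 0.54)] ≈ 1.9186
Items = 1.9186 × 5 ≈ 9.59 → 10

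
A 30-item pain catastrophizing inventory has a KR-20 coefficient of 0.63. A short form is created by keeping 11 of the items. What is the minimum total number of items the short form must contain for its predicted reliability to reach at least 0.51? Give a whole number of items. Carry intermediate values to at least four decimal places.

Short-form reliability: n = 11/30 = 0.3667; r_11 = n·r/(1+(n−1)r) ≈ 0.3844
Then solve for n' with r_old = 0.3844, r_target = 0.51: n' = 0.51(1 − 0.3844)/[0.3844(1 − 0.51)] = 1.6668
Total items = 1.6668 × 11 = 18.33, rounded up to 19.

19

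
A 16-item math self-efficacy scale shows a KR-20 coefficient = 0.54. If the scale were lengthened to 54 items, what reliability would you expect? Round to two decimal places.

0.80

Length ratio n = 54/16 = 3.375
r_new = 3.375·0.54 / [1 + (3.375 − 1)·0.54]
r_new = 1.8225 / 2.2825 ≈ 0.7985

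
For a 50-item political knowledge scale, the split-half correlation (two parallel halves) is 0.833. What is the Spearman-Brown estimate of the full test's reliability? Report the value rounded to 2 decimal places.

The full test is twice the length of either half (n = 2).
r_full = 2r_hh / (1 + r_hh) = 2 × 0.833 / (1 + 0.833)
       = 1.6660 / 1.8330 = 0.9089

0.91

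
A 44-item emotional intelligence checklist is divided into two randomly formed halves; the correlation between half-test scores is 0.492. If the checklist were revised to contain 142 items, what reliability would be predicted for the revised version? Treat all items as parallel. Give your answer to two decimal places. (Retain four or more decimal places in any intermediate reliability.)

0.86

Full-test reliability from the split-half r: r_full = 2(0.492)/(1 + 0.492) = 0.6595
Length factor from 44 to 142 items: n = 142/44 = 3.2273
r_new = n·r_full / (1 + (n − 1)·r_full) = 2.1284 / 2.4689 ≈ 0.8621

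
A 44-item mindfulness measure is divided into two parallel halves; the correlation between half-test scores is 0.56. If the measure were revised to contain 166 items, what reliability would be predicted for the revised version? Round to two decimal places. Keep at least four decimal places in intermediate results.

First correct the split-half correlation to full-test reliability: r_full = 2 × 0.56 / (1 + 0.56) ≈ 0.7179
Length factor from 44 to 166 items: n = 166/44 = 3.7727
r_new = n·r_full / (1 + (n − 1)·r_full) = 2.7084 / 2.9905 ≈ 0.9057

0.91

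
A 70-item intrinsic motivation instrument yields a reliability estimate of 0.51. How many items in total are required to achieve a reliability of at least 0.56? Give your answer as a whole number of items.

Rearranging the Spearman-Brown formula for n,
n = r_target (1 − r_old) / [ r_old (1 − r_target) ]
n = 0.56(1 − 0.51) / [0.51(1 − 0.56)]
  = 0.2744 / 0.2244 = 1.2228
So the test needs 1.2228 × 70 ≈ 85.60 items; rounding up, 86.

86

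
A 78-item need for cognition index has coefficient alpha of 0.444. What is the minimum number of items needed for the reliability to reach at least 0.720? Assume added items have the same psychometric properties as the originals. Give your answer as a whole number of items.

Rearranging the Spearman-Brown formula for n,
n = r_target (1 − r_old) / [ r_old (1 − r_target) ]
n = 0.720 × (1 − 0.444) / [ 0.444 × (1 − 0.720) ]
n = 0.400320 / 0.124320 ≈ 3.2201
3.2201 × 78 = 251.17 → 252 items

252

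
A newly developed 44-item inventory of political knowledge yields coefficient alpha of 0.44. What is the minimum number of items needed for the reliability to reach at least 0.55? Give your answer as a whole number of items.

Rearranging the Spearman-Brown formula for n,
n = r_target (1 − r_old) / [ r_old (1 − r_target) ]
n = [0.55 × 0.56] / [0.44 × 0.45]
n = 0.3080 / 0.1980 ≈ 1.5556
Items needed = n × 44 = 1.5556 × 44 ≈ 68.45 → round up to 69

69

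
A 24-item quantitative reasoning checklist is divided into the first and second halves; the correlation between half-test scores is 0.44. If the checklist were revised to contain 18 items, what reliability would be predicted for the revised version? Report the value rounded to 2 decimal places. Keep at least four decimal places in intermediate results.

Spearman-Brown correction (n = 2): r_full = 2·0.44/(1 + 0.44) = 0.6111
Then adjust to 18 items: n = 18/24 = 0.7500
r_new = n·r_full / (1 + (n − 1)·r_full) = 0.4583 / 0.8472 ≈ 0.5410

0.54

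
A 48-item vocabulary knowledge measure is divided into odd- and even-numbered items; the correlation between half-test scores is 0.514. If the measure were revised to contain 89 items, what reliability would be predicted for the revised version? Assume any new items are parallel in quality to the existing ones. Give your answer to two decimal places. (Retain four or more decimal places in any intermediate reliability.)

0.80

Spearman-Brown correction (n = 2): r_full = 2·0.514/(1 + 0.514) = 0.6790
Length factor from 48 to 89 items: n = 89/48 = 1.8542
r_new = n·r_full / (1 + (n − 1)·r_full) = 1.2590 / 1.5800 ≈ 0.7968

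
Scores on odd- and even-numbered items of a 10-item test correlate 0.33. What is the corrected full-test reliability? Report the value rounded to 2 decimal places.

Each half is half the length of the full test, so the full test is n = 2 times a half.
r_full = 2r_hh / (1 + r_hh) = 2 × 0.33 / (1 + 0.33)
       = 0.6600 / 1.3300 = 0.4962

0.50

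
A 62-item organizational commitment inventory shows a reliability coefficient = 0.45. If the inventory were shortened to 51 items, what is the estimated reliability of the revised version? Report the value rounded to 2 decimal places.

n = 51/62 = 0.8226
Apply the Spearman-Brown prophecy formula, r' = nr / [1 + (n − 1)r]:
r_new = (0.8226 × 0.45) / (1 + (0.8226 − 1) × 0.45)
     = 0.3702 / 0.9202 = 0.4023

0.40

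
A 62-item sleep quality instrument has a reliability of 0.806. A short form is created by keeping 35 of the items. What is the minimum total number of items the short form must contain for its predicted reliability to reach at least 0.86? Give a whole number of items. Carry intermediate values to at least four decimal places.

First, r for the 35-item form: n = 35/62 = 0.5645, so r_35 = 0.5645·0.806/(1 + (0.5645 − 1)·0.806) = 0.7011
Then solve for n' with r_old = 0.7011, r_target = 0.86: n' = 0.86(1 − 0.7011)/[0.7011(1 − 0.86)] = 2.6189
Items = 2.6189 × 35 ≈ 91.66 → 92

92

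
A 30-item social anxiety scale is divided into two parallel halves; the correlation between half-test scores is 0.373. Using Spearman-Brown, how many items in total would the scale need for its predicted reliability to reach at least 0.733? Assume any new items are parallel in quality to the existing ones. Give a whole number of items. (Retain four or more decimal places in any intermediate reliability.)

70

r_full = 2(0.373)/(1 + 0.373) = 0.5433
n = r_tgt(1 − r_full) / [r_full(1 − r_tgt)] = 0.733 × 0.4567 / (0.5433 × 0.267) ≈ 2.3077
Items = 2.3077 × 30 ≈ 69.23 → 70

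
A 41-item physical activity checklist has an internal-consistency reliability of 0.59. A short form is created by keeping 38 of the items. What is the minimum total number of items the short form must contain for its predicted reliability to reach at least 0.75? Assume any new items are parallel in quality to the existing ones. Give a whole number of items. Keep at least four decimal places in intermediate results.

86

First, r for the 38-item form: n = 38/41 = 0.9268, so r_38 = 0.9268·0.59/(1 + (0.9268 − 1)·0.59) = 0.5715
Then solve for n' with r_old = 0.5715, r_target = 0.75: n' = 0.75(1 − 0.5715)/[0.5715(1 − 0.75)] = 2.2493
Total items = 2.2493 × 38 = 85.47, rounded up to 86.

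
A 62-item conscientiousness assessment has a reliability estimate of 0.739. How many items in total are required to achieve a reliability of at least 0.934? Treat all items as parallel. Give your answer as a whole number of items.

Spearman-Brown solved for the length factor n:
n = r_target (1 − r_old) / [ r_old (1 − r_target) ]
n = 0.934 × (1 − 0.739) / [ 0.739 × (1 − 0.934) ]
n = 0.243774 / 0.048774 ≈ 4.9980
Items needed = n × 62 = 4.9980 × 62 ≈ 309.88 → round up to 310

310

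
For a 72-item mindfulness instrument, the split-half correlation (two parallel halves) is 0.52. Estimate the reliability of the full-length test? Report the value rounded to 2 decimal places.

0.68

r_full = 2r_hh / (1 + r_hh) = 2 × 0.52 / (1 + 0.52)
       = 1.0400 / 1.5200 = 0.6842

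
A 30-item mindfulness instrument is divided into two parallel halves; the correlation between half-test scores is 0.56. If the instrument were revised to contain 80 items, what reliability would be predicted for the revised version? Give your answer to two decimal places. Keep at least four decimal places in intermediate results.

First correct the split-half correlation to full-test reliability: r_full = 2 × 0.56 / (1 + 0.56) ≈ 0.7179
Length factor from 30 to 80 items: n = 80/30 = 2.6667
r_new = n·r_full / (1 + (n − 1)·r_full) = 1.9144 / 2.1965 ≈ 0.8716

0.87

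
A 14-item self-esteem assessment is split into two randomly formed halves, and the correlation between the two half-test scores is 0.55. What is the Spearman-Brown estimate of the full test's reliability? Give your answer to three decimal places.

0.710

r_full = 2(0.55) / (1 + 0.55)
r_full = 1.1000 / 1.5500 ≈ 0.7097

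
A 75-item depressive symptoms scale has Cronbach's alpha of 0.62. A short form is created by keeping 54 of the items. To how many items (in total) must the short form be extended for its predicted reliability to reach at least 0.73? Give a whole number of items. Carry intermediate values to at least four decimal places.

125

First, r for the 54-item form: n = 54/75 = 0.7200, so r_54 = 0.7200·0.62/(1 + (0.7200 − 1)·0.62) = 0.5402
Length factor from the short form to reach 0.73: n' = 0.73(1 − 0.5402) / [0.5402(1 − 0.73)] ≈ 2.3013
Items = 2.3013 × 54 ≈ 124.27 → 125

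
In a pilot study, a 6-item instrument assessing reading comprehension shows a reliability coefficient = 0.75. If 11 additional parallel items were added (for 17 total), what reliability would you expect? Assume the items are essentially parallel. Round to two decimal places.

0.89

n = 17/6 = 2.8333
r_new = (2.8333 × 0.75) / (1 + (2.8333 − 1) × 0.75)
     = 2.1250 / 2.3750 = 0.8947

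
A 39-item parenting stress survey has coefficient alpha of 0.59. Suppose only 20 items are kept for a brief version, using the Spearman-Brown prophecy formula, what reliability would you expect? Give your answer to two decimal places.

0.42

The new length is 20/39 = 0.5128 times the old.
Apply the Spearman-Brown prophecy formula, r' = nr / [1 + (n − 1)r]:
r_new = (0.5128 × 0.59) / (1 + (0.5128 − 1) × 0.59)
     = 0.3026 / 0.7126 = 0.4246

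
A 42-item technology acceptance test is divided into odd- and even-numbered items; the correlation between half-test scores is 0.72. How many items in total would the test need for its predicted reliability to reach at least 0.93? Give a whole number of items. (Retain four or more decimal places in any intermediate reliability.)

r_full = 2(0.72)/(1 + 0.72) = 0.8372
n = r_tgt(1 − r_full) / [r_full(1 − r_tgt)] = 0.93 × 0.1628 / (0.8372 × 0.07) ≈ 2.5835
Required items = 2.5835 × 42 = 108.51, so 109 items.

109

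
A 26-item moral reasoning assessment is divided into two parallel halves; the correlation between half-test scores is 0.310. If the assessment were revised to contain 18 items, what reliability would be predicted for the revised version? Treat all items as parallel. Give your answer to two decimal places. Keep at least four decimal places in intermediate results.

Spearman-Brown correction (n = 2): r_full = 2·0.310/(1 + 0.310) = 0.4733
Then adjust to 18 items: n = 18/26 = 0.6923
r_new = n·r_full / (1 + (n − 1)·r_full) = 0.3277 / 0.8544 ≈ 0.3835

0.38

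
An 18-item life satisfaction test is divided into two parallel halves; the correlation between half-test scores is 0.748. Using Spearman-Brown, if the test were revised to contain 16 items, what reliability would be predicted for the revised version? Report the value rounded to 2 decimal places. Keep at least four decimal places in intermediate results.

0.84

Spearman-Brown correction (n = 2): r_full = 2·0.748/(1 + 0.748) = 0.8558
Length factor from 18 to 16 items: n = 16/18 = 0.8889
r_new = n·r_full / (1 + (n − 1)·r_full) = 0.7607 / 0.9049 ≈ 0.8406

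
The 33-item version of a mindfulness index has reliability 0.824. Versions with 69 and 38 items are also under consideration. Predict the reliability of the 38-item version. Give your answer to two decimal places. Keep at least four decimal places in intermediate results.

0.84

The 69-item form is not needed; work directly from the 33-item form with n = 38/33 = 1.1515.
r_{38} = n·r / (1 + (n − 1)·r) = 0.9488 / 1.1248 ≈ 0.8435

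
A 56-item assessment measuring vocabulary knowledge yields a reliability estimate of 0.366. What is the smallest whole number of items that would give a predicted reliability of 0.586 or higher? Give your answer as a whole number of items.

138

n = [0.586 × 0.634] / [0.366 × 0.414]
n = 0.371524 / 0.151524 ≈ 2.4519
So the test needs 2.4519 × 56 ≈ 137.31 items; rounding up, 138.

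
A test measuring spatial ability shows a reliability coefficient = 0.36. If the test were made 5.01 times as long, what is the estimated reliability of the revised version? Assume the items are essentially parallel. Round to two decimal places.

r_new = 5.01·0.36 / [1 + (5.01 − 1)·0.36]
     = 1.8036 / 2.4436 = 0.7381

0.74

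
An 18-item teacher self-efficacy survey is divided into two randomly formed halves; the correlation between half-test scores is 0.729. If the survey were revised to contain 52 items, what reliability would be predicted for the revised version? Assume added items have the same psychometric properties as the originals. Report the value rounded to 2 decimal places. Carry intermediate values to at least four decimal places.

0.94

Spearman-Brown correction (n = 2): r_full = 2·0.729/(1 + 0.729) = 0.8433
Then adjust to 52 items: n = 52/18 = 2.8889
r_new = n·r_full / (1 + (n − 1)·r_full) = 2.4362 / 2.5929 ≈ 0.9396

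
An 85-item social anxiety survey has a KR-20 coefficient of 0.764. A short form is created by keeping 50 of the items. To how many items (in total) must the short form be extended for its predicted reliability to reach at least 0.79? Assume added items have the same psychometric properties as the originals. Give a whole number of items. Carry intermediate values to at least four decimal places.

Short-form reliability: n = 50/85 = 0.5882; r_50 = n·r/(1+(n−1)r) ≈ 0.6557
Length factor from the short form to reach 0.79: n' = 0.79(1 − 0.6557) / [0.6557(1 − 0.79)] ≈ 1.9753
Total items = 1.9753 × 50 = 98.77, rounded up to 99.

99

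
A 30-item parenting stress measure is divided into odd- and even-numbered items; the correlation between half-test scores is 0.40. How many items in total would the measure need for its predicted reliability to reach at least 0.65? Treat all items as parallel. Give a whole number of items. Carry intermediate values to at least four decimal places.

42

Corrected full-test reliability: r_full = 2 × 0.40 / (1 + 0.40) ≈ 0.5714
n = r_tgt(1 − r_full) / [r_full(1 − r_tgt)] = 0.65 × 0.4286 / (0.5714 × 0.35) ≈ 1.3930
Required items = 1.3930 × 30 = 41.79, so 42 items.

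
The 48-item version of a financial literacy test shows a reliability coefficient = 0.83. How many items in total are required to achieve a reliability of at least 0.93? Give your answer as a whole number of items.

131

n = 0.93 × (1 − 0.83) / [ 0.83 × (1 − 0.93) ]
  = 0.1581 / 0.0581 = 2.7212
So the test needs 2.7212 × 48 ≈ 130.62 items; rounding up, 131.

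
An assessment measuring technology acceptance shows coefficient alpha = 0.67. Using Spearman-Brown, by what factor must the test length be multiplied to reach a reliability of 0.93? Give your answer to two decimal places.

6.54

n = 0.93(1 − 0.67) / [0.67(1 − 0.93)]
  = 0.3069 / 0.0469 = 6.5437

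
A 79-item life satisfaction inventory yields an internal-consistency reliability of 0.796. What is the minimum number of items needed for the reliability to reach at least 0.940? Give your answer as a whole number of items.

318

n = 0.940(1 − 0.796) / [0.796(1 − 0.940)]
n = 0.191760 / 0.047760 ≈ 4.0151
So the test needs 4.0151 × 79 ≈ 317.19 items; rounding up, 318.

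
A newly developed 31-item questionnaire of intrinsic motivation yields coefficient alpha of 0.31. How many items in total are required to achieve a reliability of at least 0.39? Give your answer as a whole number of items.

45

Rearranging the Spearman-Brown formula for n,
n = r_target (1 − r_old) / [ r_old (1 − r_target) ]
n = 0.39(1 − 0.31) / [0.31(1 − 0.39)]
n = 0.2691 / 0.1891 ≈ 1.4231
1.4231 × 31 = 44.12 → 45 items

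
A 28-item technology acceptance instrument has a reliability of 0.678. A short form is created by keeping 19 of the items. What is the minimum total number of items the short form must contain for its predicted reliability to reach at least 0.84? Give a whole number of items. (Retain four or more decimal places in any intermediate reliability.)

First, r for the 19-item form: n = 19/28 = 0.6786, so r_19 = 0.6786·0.678/(1 + (0.6786 − 1)·0.678) = 0.5883
Length factor from the short form to reach 0.84: n' = 0.84(1 − 0.5883) / [0.5883(1 − 0.84)] ≈ 3.6740
Items = 3.6740 × 19 ≈ 69.81 → 70

70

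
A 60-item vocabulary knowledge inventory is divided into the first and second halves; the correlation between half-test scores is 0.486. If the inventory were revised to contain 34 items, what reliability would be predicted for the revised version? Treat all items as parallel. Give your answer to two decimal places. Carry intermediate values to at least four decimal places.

0.52

First correct the split-half correlation to full-test reliability: r_full = 2 × 0.486 / (1 + 0.486) ≈ 0.6541
Length factor from 60 to 34 items: n = 34/60 = 0.5667
r_new = n·r_full / (1 + (n − 1)·r_full) = 0.3707 / 0.7166 ≈ 0.5173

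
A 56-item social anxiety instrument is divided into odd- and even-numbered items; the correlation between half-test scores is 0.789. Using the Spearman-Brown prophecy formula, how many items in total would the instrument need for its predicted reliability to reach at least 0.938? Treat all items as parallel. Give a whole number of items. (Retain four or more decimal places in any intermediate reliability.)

114

Corrected full-test reliability: r_full = 2 × 0.789 / (1 + 0.789) ≈ 0.8821
n = r_tgt(1 − r_full) / [r_full(1 − r_tgt)] = 0.938 × 0.1179 / (0.8821 × 0.062) ≈ 2.0221
Items = 2.0221 × 56 ≈ 113.24 → 114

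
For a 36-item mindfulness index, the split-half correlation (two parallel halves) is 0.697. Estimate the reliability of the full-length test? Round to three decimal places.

0.821

Each half is half the length of the full test, so the full test is n = 2 times a half.
r_full = 2(0.697) / (1 + 0.697)
       = 1.3940 / 1.6970 = 0.8214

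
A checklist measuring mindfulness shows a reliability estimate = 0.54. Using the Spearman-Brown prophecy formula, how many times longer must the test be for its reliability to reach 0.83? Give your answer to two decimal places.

4.16

n = 0.83 × (1 − 0.54) / [ 0.54 × (1 − 0.83) ]
n = 0.3818 / 0.0918 ≈ 4.1590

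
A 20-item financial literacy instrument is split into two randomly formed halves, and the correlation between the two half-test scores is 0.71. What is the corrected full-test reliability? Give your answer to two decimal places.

r_full = 2r_hh / (1 + r_hh) = 2 × 0.71 / (1 + 0.71)
       = 1.4200 / 1.7100 = 0.8304

0.83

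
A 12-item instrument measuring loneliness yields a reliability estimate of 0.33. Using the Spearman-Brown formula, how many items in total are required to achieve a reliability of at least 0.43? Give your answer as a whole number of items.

n = [0.43 × 0.67] / [0.33 × 0.57]
  = 0.2881 / 0.1881 = 1.5316
So the test needs 1.5316 × 12 ≈ 18.38 items; rounding up, 19.

19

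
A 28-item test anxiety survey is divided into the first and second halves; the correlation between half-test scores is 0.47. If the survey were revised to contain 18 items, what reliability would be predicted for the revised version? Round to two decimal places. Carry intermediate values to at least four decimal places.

0.53

Full-test reliability from the split-half r: r_full = 2(0.47)/(1 + 0.47) = 0.6395
Length factor from 28 to 18 items: n = 18/28 = 0.6429
r_new = n·r_full / (1 + (n − 1)·r_full) = 0.4111 / 0.7716 ≈ 0.5328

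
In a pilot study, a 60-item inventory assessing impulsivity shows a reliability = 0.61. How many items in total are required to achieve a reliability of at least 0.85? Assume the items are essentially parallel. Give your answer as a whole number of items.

n = 0.85 × (1 − 0.61) / [ 0.61 × (1 − 0.85) ]
n = 0.3315 / 0.0915 ≈ 3.6230
Items needed = n × 60 = 3.6230 × 60 ≈ 217.38 → round up to 218

218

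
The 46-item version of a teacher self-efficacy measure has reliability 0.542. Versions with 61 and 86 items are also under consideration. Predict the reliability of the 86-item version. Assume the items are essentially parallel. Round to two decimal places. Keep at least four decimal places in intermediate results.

Only the ratio of lengths matters: n = 86/46 = 1.8696
r_{86} = n·r / (1 + (n − 1)·r) = 1.0133 / 1.4713 ≈ 0.6887

0.69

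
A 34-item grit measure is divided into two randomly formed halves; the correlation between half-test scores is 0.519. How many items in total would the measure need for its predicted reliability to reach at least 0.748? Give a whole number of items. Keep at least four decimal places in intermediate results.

r_full = 2(0.519)/(1 + 0.519) = 0.6833
Solve Spearman-Brown for n: n = 0.748(1 − 0.6833) / [0.6833(1 − 0.748)] = 1.3757
Items = 1.3757 × 34 ≈ 46.77 → 47

47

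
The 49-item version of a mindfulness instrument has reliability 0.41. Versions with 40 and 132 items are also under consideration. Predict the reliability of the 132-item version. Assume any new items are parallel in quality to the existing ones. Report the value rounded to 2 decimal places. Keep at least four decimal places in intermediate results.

The 40-item form is not needed; work directly from the 49-item form with n = 132/49 = 2.6939.
r_{132} = n·r / (1 + (n − 1)·r) = 1.1045 / 1.6945 ≈ 0.6518

0.65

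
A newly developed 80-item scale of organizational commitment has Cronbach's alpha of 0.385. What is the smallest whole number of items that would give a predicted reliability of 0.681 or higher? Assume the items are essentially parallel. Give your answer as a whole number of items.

273

n = [0.681 × 0.615] / [0.385 × 0.319]
  = 0.418815 / 0.122815 = 3.4101
So the test needs 3.4101 × 80 ≈ 272.81 items; rounding up, 273.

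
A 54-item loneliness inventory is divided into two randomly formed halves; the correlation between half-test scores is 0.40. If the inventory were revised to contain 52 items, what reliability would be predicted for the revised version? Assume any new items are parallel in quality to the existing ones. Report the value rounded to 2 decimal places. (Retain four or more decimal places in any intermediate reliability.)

0.56

Full-test reliability from the split-half r: r_full = 2(0.40)/(1 + 0.40) = 0.5714
Length factor from 54 to 52 items: n = 52/54 = 0.9630
r_new = n·r_full / (1 + (n − 1)·r_full) = 0.5503 / 0.9789 ≈ 0.5622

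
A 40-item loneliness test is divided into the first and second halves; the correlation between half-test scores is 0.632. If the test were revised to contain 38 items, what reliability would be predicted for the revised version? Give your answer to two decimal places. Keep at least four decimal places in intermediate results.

First correct the split-half correlation to full-test reliability: r_full = 2 × 0.632 / (1 + 0.632) ≈ 0.7745
Then adjust to 38 items: n = 38/40 = 0.9500
r_new = n·r_full / (1 + (n − 1)·r_full) = 0.7358 / 0.9613 ≈ 0.7654

0.77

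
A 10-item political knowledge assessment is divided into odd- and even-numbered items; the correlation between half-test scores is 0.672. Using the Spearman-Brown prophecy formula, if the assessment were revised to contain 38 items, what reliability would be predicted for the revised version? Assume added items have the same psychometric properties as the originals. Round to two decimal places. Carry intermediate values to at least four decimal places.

First correct the split-half correlation to full-test reliability: r_full = 2 × 0.672 / (1 + 0.672) ≈ 0.8038
Then adjust to 38 items: n = 38/10 = 3.8000
r_new = n·r_full / (1 + (n − 1)·r_full) = 3.0544 / 3.2506 ≈ 0.9396

0.94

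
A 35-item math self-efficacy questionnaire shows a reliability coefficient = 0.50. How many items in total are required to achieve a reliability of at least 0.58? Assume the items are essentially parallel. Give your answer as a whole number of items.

n = 0.58 × (1 − 0.50) / [ 0.50 × (1 − 0.58) ]
n = 0.2900 / 0.2100 ≈ 1.3810
So the test needs 1.3810 × 35 ≈ 48.34 items; rounding up, 49.

49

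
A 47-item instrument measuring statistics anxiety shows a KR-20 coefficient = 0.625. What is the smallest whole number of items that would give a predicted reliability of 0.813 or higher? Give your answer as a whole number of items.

123

Spearman-Brown solved for the length factor n:
n = r_target (1 − r_old) / [ r_old (1 − r_target) ]
n = [0.813 × 0.375] / [0.625 × 0.187]
  = 0.304875 / 0.116875 = 2.6086
2.6086 × 47 = 122.60 → 123 items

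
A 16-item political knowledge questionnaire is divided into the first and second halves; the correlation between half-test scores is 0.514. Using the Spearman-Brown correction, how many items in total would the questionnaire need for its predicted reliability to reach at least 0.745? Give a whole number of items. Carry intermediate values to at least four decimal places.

23

r_full = 2(0.514)/(1 + 0.514) = 0.6790
n = r_tgt(1 − r_full) / [r_full(1 − r_tgt)] = 0.745 × 0.3210 / (0.6790 × 0.255) ≈ 1.3812
Required items = 1.3812 × 16 = 22.10, so 23 items.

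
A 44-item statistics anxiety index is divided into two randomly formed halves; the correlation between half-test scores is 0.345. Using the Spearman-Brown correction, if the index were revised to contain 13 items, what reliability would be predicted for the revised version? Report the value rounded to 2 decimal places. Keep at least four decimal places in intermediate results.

0.24

First correct the split-half correlation to full-test reliability: r_full = 2 × 0.345 / (1 + 0.345) ≈ 0.5130
Then adjust to 13 items: n = 13/44 = 0.2955
r_new = n·r_full / (1 + (n − 1)·r_full) = 0.1516 / 0.6386 ≈ 0.2374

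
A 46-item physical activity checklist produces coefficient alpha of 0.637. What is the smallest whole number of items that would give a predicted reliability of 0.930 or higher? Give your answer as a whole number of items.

Spearman-Brown solved for the length factor n:
n = r_target (1 − r_old) / [ r_old (1 − r_target) ]
n = [0.930 × 0.363] / [0.637 × 0.070]
  = 0.337590 / 0.044590 = 7.5710
So the test needs 7.5710 × 46 ≈ 348.27 items; rounding up, 349.

349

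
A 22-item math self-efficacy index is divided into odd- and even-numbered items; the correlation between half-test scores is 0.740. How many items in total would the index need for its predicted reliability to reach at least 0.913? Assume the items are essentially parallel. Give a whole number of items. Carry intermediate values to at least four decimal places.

41

Corrected full-test reliability: r_full = 2 × 0.740 / (1 + 0.740) ≈ 0.8506
Solve Spearman-Brown for n: n = 0.913(1 − 0.8506) / [0.8506(1 − 0.913)] = 1.8432
Required items = 1.8432 × 22 = 40.55, so 41 items.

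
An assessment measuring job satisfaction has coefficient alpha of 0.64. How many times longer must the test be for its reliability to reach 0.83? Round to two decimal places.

Spearman-Brown solved for the length factor n:
n = r*(1 − r) / [ r (1 − r*) ]
n = 0.83 × (1 − 0.64) / [ 0.64 × (1 − 0.83) ]
n = 0.2988 / 0.1088 ≈ 2.7463

2.75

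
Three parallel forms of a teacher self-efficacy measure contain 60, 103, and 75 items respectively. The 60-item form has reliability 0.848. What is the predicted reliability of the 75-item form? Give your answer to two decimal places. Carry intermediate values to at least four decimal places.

The 103-item form is not needed; work directly from the 60-item form with n = 75/60 = 1.2500.
r_{75} = n·r / (1 + (n − 1)·r) = 1.0600 / 1.2120 ≈ 0.8746

0.87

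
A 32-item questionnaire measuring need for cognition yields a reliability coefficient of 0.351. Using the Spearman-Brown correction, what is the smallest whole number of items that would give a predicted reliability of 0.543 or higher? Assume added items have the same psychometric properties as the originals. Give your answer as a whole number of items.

Spearman-Brown solved for the length factor n:
n = r*(1 − r) / [ r (1 − r*) ]
n = 0.543(1 − 0.351) / [0.351(1 − 0.543)]
n = 0.352407 / 0.160407 ≈ 2.1970
Items needed = n × 32 = 2.1970 × 32 ≈ 70.30 → round up to 71

71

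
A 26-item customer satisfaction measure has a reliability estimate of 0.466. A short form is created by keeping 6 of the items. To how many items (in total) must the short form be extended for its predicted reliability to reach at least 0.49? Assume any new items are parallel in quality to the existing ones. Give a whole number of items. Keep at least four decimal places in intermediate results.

29

First, r for the 6-item form: n = 6/26 = 0.2308, so r_6 = 0.2308·0.466/(1 + (0.2308 − 1)·0.466) = 0.1676
Then solve for n' with r_old = 0.1676, r_target = 0.49: n' = 0.49(1 − 0.1676)/[0.1676(1 − 0.49)] = 4.7718
Total items = 4.7718 × 6 = 28.63, rounded up to 29.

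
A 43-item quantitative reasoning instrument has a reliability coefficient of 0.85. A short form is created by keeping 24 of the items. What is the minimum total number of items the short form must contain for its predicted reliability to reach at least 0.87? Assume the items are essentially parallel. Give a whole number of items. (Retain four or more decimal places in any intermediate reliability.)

First, r for the 24-item form: n = 24/43 = 0.5581, so r_24 = 0.5581·0.85/(1 + (0.5581 − 1)·0.85) = 0.7598
Then solve for n' with r_old = 0.7598, r_target = 0.87: n' = 0.87(1 − 0.7598)/[0.7598(1 − 0.87)] = 2.1157
Total items = 2.1157 × 24 = 50.78, rounded up to 51.

51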